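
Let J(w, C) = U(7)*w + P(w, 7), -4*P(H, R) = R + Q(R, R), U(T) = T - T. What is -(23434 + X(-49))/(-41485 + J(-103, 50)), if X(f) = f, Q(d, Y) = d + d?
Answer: 93540/165961 ≈ 0.56363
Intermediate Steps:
U(T) = 0
Q(d, Y) = 2*d
P(H, R) = -3*R/4 (P(H, R) = -(R + 2*R)/4 = -3*R/4)
J(w, C) = -21/4 (J(w, C) = 0*w - 3/4*7 = 0 - 21/4 = -21/4)
-(23434 + X(-49))/(-41485 + J(-103, 50)) = -(23434 - 49)/(-41485 - 21/4) = -23385/(-165961/4) = -23385*(-4)/165961 = -1*(-93540/165961) = 93540/165961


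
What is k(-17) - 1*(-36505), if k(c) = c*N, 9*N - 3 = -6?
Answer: 109532/3 ≈ 36511.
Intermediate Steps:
N = -⅓ (N = ⅓ + (⅑)*(-6) = ⅓ - ⅔ = -⅓ ≈ -0.33333)
k(c) = -c/3 (k(c) = c*(-⅓) = -c/3)
k(-17) - 1*(-36505) = -⅓*(-17) - 1*(-36505) = 17/3 + 36505 = 109532/3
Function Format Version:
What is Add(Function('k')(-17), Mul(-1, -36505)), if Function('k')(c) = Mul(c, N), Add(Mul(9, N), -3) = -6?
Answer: Rational(109532, 3) ≈ 36511.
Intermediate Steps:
N = Rational(-1, 3) (N = Add(Rational(1, 3), Mul(Rational(1, 9), -6)) = Add(Rational(1, 3), Rational(-2, 3)) = Rational(-1, 3) ≈ -0.33333)
Function('k')(c) = Mul(Rational(-1, 3), c) (Function('k')(c) = Mul(c, Rational(-1, 3)) = Mul(Rational(-1, 3), c))
Add(Function('k')(-17), Mul(-1, -36505)) = Add(Mul(Rational(-1, 3), -17), Mul(-1, -36505)) = Add(Rational(17, 3), 36505) = Rational(109532, 3)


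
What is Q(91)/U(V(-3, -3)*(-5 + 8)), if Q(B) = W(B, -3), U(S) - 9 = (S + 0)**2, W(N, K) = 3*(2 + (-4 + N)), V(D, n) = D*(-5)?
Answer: 89/678 ≈ 0.13127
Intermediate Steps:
V(D, n) = -5*D
W(N, K) = -6 + 3*N (W(N, K) = 3*(-2 + N) = -6 + 3*N)
U(S) = 9 + S**2 (U(S) = 9 + (S + 0)**2 = 9 + S**2)
Q(B) = -6 + 3*B
Q(91)/U(V(-3, -3)*(-5 + 8)) = (-6 + 3*91)/(9 + ((-5*(-3))*(-5 + 8))**2) = (-6 + 273)/(9 + (15*3)**2) = 267/(9 + 45**2) = 267/(9 + 2025) = 267/2034 = 267*(1/2034) = 89/678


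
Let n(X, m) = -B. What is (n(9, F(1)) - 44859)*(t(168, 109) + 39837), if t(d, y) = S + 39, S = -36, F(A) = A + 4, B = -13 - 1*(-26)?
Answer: -1787700480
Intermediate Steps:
B = 13 (B = -13 + 26 = 13)
F(A) = 4 + A
t(d, y) = 3 (t(d, y) = -36 + 39 = 3)
n(X, m) = -13 (n(X, m) = -1*13 = -13)
(n(9, F(1)) - 44859)*(t(168, 109) + 39837) = (-13 - 44859)*(3 + 39837) = -44872*39840 = -1787700480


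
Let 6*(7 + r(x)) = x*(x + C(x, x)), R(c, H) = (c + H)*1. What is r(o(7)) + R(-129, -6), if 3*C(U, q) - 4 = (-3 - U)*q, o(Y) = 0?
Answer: -142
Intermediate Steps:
R(c, H) = H + c (R(c, H) = (H + c)*1 = H + c)
C(U, q) = 4/3 + q*(-3 - U)/3 (C(U, q) = 4/3 + ((-3 - U)*q)/3 = 4/3 + (q*(-3 - U))/3 = 4/3 + q*(-3 - U)/3)
r(x) = -7 + x*(4/3 - x²/3)/6 (r(x) = -7 + (x*(x + (4/3 - x - x*x/3)))/6 = -7 + (x*(x + (4/3 - x - x²/3)))/6 = -7 + (x*(4/3 - x²/3))/6 = -7 + x*(4/3 - x²/3)/6)
r(o(7)) + R(-129, -6) = (-7 - 1/18*0³ + (2/9)*0) + (-6 - 129) = (-7 - 1/18*0 + 0) - 135 = (-7 + 0 + 0) - 135 = -7 - 135 = -142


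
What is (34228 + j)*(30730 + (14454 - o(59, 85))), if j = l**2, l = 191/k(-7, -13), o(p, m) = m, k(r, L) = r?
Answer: 77284036647/49 ≈ 1.5772e+9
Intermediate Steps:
l = -191/7 (l = 191/(-7) = 191*(-1/7) = -191/7 ≈ -27.286)
j = 36481/49 (j = (-191/7)**2 = 36481/49 ≈ 744.51)
(34228 + j)*(30730 + (14454 - o(59, 85))) = (34228 + 36481/49)*(30730 + (14454 - 1*85)) = 1713653*(30730 + (14454 - 85))/49 = 1713653*(30730 + 14369)/49 = (1713653/49)*45099 = 77284036647/49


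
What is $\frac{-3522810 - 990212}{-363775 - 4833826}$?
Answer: $\frac{4513022}{5197601} \approx 0.86829$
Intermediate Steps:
$\frac{-3522810 - 990212}{-363775 - 4833826} = - \frac{4513022}{-5197601} = \left(-4513022\right) \left(- \frac{1}{5197601}\right) = \frac{4513022}{5197601}$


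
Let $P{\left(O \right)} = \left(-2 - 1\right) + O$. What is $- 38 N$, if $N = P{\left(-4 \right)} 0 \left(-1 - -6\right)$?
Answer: $0$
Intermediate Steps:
$P{\left(O \right)} = -3 + O$
$N = 0$ ($N = \left(-3 - 4\right) 0 \left(-1 - -6\right) = \left(-7\right) 0 \left(-1 + 6\right) = 0 \cdot 5 = 0$)
$- 38 N = \left(-38\right) 0 = 0$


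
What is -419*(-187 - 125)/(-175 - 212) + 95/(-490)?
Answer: -4272899/12642 ≈ -337.99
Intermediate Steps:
-419*(-187 - 125)/(-175 - 212) + 95/(-490) = -419/((-387/(-312))) + 95*(-1/490) = -419/((-387*(-1/312))) - 19/98 = -419/129/104 - 19/98 = -419*104/129 - 19/98 = -43576/129 - 19/98 = -4272899/12642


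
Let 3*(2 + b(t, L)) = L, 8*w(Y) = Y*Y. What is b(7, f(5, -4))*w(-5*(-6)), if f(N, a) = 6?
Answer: 0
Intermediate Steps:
w(Y) = Y²/8 (w(Y) = (Y*Y)/8 = Y²/8)
b(t, L) = -2 + L/3
b(7, f(5, -4))*w(-5*(-6)) = (-2 + (⅓)*6)*((-5*(-6))²/8) = (-2 + 2)*((⅛)*30²) = 0*((⅛)*900) = 0*(225/2) = 0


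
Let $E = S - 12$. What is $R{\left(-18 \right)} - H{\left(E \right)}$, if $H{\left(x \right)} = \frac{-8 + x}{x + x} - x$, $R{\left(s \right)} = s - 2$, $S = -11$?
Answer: $- \frac{2009}{46} \approx -43.674$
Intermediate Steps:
$R{\left(s \right)} = -2 + s$ ($R{\left(s \right)} = s - 2 = -2 + s$)
$E = -23$ ($E = -11 - 12 = -23$)
$H{\left(x \right)} = - x + \frac{-8 + x}{2 x}$ ($H{\left(x \right)} = \frac{-8 + x}{2 x} - x = - x + \frac{-8 + x}{2 x}$)
$R{\left(-18 \right)} - H{\left(E \right)} = \left(-2 - 18\right) - \left(\frac{1}{2} - -23 - \frac{4}{-23}\right) = -20 - \left(\frac{1}{2} + 23 - - \frac{4}{23}\right) = -20 - \left(\frac{1}{2} + 23 + \frac{4}{23}\right) = -20 - \frac{1089}{46} = - \frac{2009}{46}$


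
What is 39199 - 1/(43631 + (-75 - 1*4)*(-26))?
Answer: 1790806314/45685 ≈ 39199.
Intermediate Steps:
39199 - 1/(43631 + (-75 - 1*4)*(-26)) = 39199 - 1/(43631 + (-75 - 4)*(-26)) = 39199 - 1/(43631 - 79*(-26)) = 39199 - 1/(43631 + 2054) = 39199 - 1/45685 = 1790806314/45685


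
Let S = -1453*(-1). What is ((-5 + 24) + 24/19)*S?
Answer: 559405/19 ≈ 29442.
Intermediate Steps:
S = 1453
((-5 + 24) + 24/19)*S = ((-5 + 24) + 24/19)*1453 = (19 + 24*(1/19))*1453 = (19 + 24/19)*1453 = (385/19)*1453 = 559405/19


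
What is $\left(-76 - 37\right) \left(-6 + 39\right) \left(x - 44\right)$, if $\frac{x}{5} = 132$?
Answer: $-2297064$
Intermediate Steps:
$x = 660$ ($x = 5 \cdot 132 = 660$)
$\left(-76 - 37\right) \left(-6 + 39\right) \left(x - 44\right) = \left(-76 - 37\right) \left(-6 + 39\right) \left(660 - 44\right) = \left(-113\right) 33 \cdot 616 = \left(-3729\right) 616 = -2297064$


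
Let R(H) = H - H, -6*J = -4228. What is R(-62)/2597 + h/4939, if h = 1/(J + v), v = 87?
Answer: 3/11730125 ≈ 2.5575e-7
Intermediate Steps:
J = 2114/3 (J = -⅙*(-4228) = 2114/3 ≈ 704.67)
R(H) = 0
h = 3/2375 (h = 1/(2114/3 + 87) = 1/(2375/3) = 3/2375 ≈ 0.0012632)
R(-62)/2597 + h/4939 = 0/2597 + (3/2375)/4939 = 0*(1/2597) + (3/2375)*(1/4939) = 0 + 3/11730125 = 3/11730125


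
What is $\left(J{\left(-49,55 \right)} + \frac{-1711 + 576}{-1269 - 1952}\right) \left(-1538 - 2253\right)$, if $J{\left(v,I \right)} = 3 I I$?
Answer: $- \frac{110817412610}{3221} \approx -3.4405 \cdot 10^{7}$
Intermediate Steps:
$J{\left(v,I \right)} = 3 I^{2}$
$\left(J{\left(-49,55 \right)} + \frac{-1711 + 576}{-1269 - 1952}\right) \left(-1538 - 2253\right) = \left(3 \cdot 55^{2} + \frac{-1711 + 576}{-1269 - 1952}\right) \left(-1538 - 2253\right) = \left(3 \cdot 3025 - \frac{1135}{-3221}\right) \left(-3791\right) = \left(9075 - - \frac{1135}{3221}\right) \left(-3791\right) = \left(9075 + \frac{1135}{3221}\right) \left(-3791\right) = \frac{29231710}{3221} \left(-3791\right) = - \frac{110817412610}{3221}$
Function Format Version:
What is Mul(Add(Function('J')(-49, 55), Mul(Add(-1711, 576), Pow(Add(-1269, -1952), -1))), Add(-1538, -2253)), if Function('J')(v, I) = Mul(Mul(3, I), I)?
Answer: Rational(-110817412610, 3221) ≈ -3.4405e+7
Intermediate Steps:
Function('J')(v, I) = Mul(3, Pow(I, 2))
Mul(Add(Function('J')(-49, 55), Mul(Add(-1711, 576), Pow(Add(-1269, -1952), -1))), Add(-1538, -2253)) = Mul(Add(Mul(3, Pow(55, 2)), Mul(Add(-1711, 576), Pow(Add(-1269, -1952), -1))), Add(-1538, -2253)) = Mul(Add(Mul(3, 3025), Mul(-1135, Pow(-3221, -1))), -3791) = Mul(Add(9075, Mul(-1135, Rational(-1, 3221))), -3791) = Mul(Add(9075, Rational(1135, 3221)), -3791) = Mul(Rational(29231710, 3221), -3791) = Rational(-110817412610, 3221)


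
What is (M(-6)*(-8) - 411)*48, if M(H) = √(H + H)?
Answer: -19728 - 768*I*√3 ≈ -19728.0 - 1330.2*I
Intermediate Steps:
M(H) = √2*√H (M(H) = √(2*H) = √2*√H)
(M(-6)*(-8) - 411)*48 = ((√2*√(-6))*(-8) - 411)*48 = ((√2*(I*√6))*(-8) - 411)*48 = ((2*I*√3)*(-8) - 411)*48 = (-16*I*√3 - 411)*48 = (-411 - 16*I*√3)*48 = -19728 - 768*I*√3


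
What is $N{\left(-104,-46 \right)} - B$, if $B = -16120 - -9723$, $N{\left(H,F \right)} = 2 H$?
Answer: $6189$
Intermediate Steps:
$B = -6397$ ($B = -16120 + 9723 = -6397$)
$N{\left(-104,-46 \right)} - B = 2 \left(-104\right) - -6397 = -208 + 6397 = 6189$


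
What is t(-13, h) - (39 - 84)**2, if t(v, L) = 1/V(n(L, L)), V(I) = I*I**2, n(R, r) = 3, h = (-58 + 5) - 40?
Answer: -54674/27 ≈ -2025.0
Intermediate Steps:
h = -93 (h = -53 - 40 = -93)
V(I) = I**3
t(v, L) = 1/27 (t(v, L) = 1/(3**3) = 1/27)
t(-13, h) - (39 - 84)**2 = 1/27 - (39 - 84)**2 = 1/27 - 1*(-45)**2 = 1/27 - 1*2025 = 1/27 - 2025 = -54674/27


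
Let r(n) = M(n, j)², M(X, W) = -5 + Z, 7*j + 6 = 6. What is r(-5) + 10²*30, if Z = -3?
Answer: 3064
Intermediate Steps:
j = 0 (j = -6/7 + (⅐)*6 = -6/7 + 6/7 = 0)
M(X, W) = -8 (M(X, W) = -5 - 3 = -8)
r(n) = 64 (r(n) = (-8)² = 64)
r(-5) + 10²*30 = 64 + 10²*30 = 64 + 100*30 = 64 + 3000 = 3064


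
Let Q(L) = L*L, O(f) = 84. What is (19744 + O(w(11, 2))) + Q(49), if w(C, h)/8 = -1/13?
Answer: 22229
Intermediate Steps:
w(C, h) = -8/13 (w(C, h) = 8*(-1/13) = -8/13)
Q(L) = L²
(19744 + O(w(11, 2))) + Q(49) = (19744 + 84) + 49² = 19828 + 2401 = 22229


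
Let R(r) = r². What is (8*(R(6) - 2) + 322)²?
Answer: 352836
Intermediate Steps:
(8*(R(6) - 2) + 322)² = (8*(6² - 2) + 322)² = (8*(36 - 2) + 322)² = (8*34 + 322)² = (272 + 322)² = 594² = 352836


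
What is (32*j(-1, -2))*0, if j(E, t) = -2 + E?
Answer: 0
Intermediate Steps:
(32*j(-1, -2))*0 = (32*(-2 - 1))*0 = (32*(-3))*0 = -96*0 = 0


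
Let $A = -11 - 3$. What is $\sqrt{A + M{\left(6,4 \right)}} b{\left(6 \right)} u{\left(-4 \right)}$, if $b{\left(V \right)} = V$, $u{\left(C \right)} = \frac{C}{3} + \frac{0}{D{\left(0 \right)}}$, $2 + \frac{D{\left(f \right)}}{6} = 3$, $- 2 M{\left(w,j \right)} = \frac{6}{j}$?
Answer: $- 4 i \sqrt{59} \approx - 30.725 i$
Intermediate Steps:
$M{\left(w,j \right)} = - \frac{3}{j}$ ($M{\left(w,j \right)} = - \frac{6 \frac{1}{j}}{2} = - \frac{3}{j}$)
$D{\left(f \right)} = 6$ ($D{\left(f \right)} = -12 + 6 \cdot 3 = -12 + 18 = 6$)
$u{\left(C \right)} = \frac{C}{3}$ ($u{\left(C \right)} = \frac{C}{3} + \frac{0}{6} = C \frac{1}{3} + 0 \cdot \frac{1}{6} = \frac{C}{3} + 0 = \frac{C}{3}$)
$A = -14$ ($A = -11 - 3 = -14$)
$\sqrt{A + M{\left(6,4 \right)}} b{\left(6 \right)} u{\left(-4 \right)} = \sqrt{-14 - \frac{3}{4}} \cdot 6 \cdot \frac{1}{3} \left(-4\right) = \sqrt{-14 - \frac{3}{4}} \cdot 6 \left(- \frac{4}{3}\right) = \sqrt{- \frac{59}{4}} \cdot 6 \left(- \frac{4}{3}\right) = \frac{i \sqrt{59}}{2} \cdot 6 \left(- \frac{4}{3}\right) = 3 i \sqrt{59} \left(- \frac{4}{3}\right) = - 4 i \sqrt{59}$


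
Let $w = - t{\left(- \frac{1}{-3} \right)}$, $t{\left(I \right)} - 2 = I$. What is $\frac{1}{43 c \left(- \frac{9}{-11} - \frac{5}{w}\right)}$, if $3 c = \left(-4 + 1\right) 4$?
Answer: $- \frac{77}{39216} \approx -0.0019635$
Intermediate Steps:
$t{\left(I \right)} = 2 + I$
$w = - \frac{7}{3}$ ($w = - (2 - \frac{1}{-3}) = - (2 - - \frac{1}{3}) = - (2 + \frac{1}{3}) = \left(-1\right) \frac{7}{3} = - \frac{7}{3} \approx -2.3333$)
$c = -4$ ($c = \frac{\left(-4 + 1\right) 4}{3} = \frac{\left(-3\right) 4}{3} = \frac{1}{3} \left(-12\right) = -4$)
$\frac{1}{43 c \left(- \frac{9}{-11} - \frac{5}{w}\right)} = \frac{1}{43 \left(-4\right) \left(- \frac{9}{-11} - \frac{5}{- \frac{7}{3}}\right)} = \frac{1}{\left(-172\right) \left(\left(-9\right) \left(- \frac{1}{11}\right) - - \frac{15}{7}\right)} = \frac{1}{\left(-172\right) \left(\frac{9}{11} + \frac{15}{7}\right)} = \frac{1}{\left(-172\right) \frac{228}{77}} = \frac{1}{- \frac{39216}{77}} = - \frac{77}{39216}$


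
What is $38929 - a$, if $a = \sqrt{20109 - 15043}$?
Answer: $38929 - \sqrt{5066} \approx 38858.0$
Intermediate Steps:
$a = \sqrt{5066} \approx 71.176$
$38929 - a = 38929 - \sqrt{5066}$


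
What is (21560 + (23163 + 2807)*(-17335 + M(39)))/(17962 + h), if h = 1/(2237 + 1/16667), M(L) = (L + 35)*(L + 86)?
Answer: -1118234194061600/95670951661 ≈ -11688.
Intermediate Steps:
M(L) = (35 + L)*(86 + L)
h = 16667/37284080 (h = 1/(2237 + 1/16667) = 1/(37284080/16667) = 16667/37284080 ≈ 0.00044703)
(21560 + (23163 + 2807)*(-17335 + M(39)))/(17962 + h) = (21560 + (23163 + 2807)*(-17335 + (3010 + 39**2 + 121*39)))/(17962 + 16667/37284080) = (21560 + 25970*(-17335 + (3010 + 1521 + 4719)))/(669696661627/37284080) = (21560 + 25970*(-17335 + 9250))*(37284080/669696661627) = (21560 + 25970*(-8085))*(37284080/669696661627) = (21560 - 209967450)*(37284080/669696661627) = -209945890*37284080/669696661627 = -1118234194061600/95670951661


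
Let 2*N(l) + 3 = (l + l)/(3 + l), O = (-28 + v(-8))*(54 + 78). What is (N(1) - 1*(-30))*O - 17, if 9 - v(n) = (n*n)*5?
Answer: -1286522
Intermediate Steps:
v(n) = 9 - 5*n**2 (v(n) = 9 - n*n*5 = 9 - n**2*5 = 9 - 5*n**2)
O = -44748 (O = (-28 + (9 - 5*(-8)**2))*(54 + 78) = (-28 + (9 - 5*64))*132 = (-28 + (9 - 320))*132 = (-28 - 311)*132 = -339*132 = -44748)
N(l) = -3/2 + l/(3 + l) (N(l) = -3/2 + ((l + l)/(3 + l))/2 = -3/2 + ((2*l)/(3 + l))/2 = -3/2 + (2*l/(3 + l))/2 = -3/2 + l/(3 + l))
(N(1) - 1*(-30))*O - 17 = ((-9 - 1*1)/(2*(3 + 1)) - 1*(-30))*(-44748) - 17 = ((1/2)*(-9 - 1)/4 + 30)*(-44748) - 17 = ((1/2)*(1/4)*(-10) + 30)*(-44748) - 17 = (-5/4 + 30)*(-44748) - 17 = (115/4)*(-44748) - 17 = -1286505 - 17 = -1286522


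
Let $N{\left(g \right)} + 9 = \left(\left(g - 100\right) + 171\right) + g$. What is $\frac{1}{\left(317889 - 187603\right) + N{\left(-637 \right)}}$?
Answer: $\frac{1}{129074} \approx 7.7475 \cdot 10^{-6}$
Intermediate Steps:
$N{\left(g \right)} = 62 + 2 g$ ($N{\left(g \right)} = -9 + \left(\left(\left(g - 100\right) + 171\right) + g\right) = -9 + \left(\left(\left(-100 + g\right) + 171\right) + g\right) = -9 + \left(\left(71 + g\right) + g\right) = -9 + \left(71 + 2 g\right) = 62 + 2 g$)
$\frac{1}{\left(317889 - 187603\right) + N{\left(-637 \right)}} = \frac{1}{\left(317889 - 187603\right) + \left(62 + 2 \left(-637\right)\right)} = \frac{1}{130286 + \left(62 - 1274\right)} = \frac{1}{130286 - 1212} = \frac{1}{129074}$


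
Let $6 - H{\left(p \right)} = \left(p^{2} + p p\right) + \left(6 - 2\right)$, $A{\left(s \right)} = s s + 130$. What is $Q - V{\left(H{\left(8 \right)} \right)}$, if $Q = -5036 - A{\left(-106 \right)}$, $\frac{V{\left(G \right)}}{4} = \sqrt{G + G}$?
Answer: $-16402 - 24 i \sqrt{7} \approx -16402.0 - 63.498 i$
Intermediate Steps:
$A{\left(s \right)} = 130 + s^{2}$ ($A{\left(s \right)} = s^{2} + 130 = 130 + s^{2}$)
$H{\left(p \right)} = 2 - 2 p^{2}$ ($H{\left(p \right)} = 6 - \left(\left(p^{2} + p p\right) + \left(6 - 2\right)\right) = 6 - \left(\left(p^{2} + p^{2}\right) + \left(6 - 2\right)\right) = 6 - \left(2 p^{2} + 4\right) = 6 - \left(4 + 2 p^{2}\right) = 2 - 2 p^{2}$)
$V{\left(G \right)} = 4 \sqrt{2} \sqrt{G}$ ($V{\left(G \right)} = 4 \sqrt{G + G} = 4 \sqrt{2 G} = 4 \sqrt{2} \sqrt{G}$)
$Q = -16402$ ($Q = -5036 - \left(130 + \left(-106\right)^{2}\right) = -5036 - \left(130 + 11236\right) = -5036 - 11366 = -16402$)
$Q - V{\left(H{\left(8 \right)} \right)} = -16402 - 4 \sqrt{2} \sqrt{2 - 2 \cdot 8^{2}} = -16402 - 4 \sqrt{2} \sqrt{2 - 128} = -16402 - 4 \sqrt{2} \sqrt{-126} = -16402 - 4 \sqrt{2} \cdot 3 i \sqrt{14} = -16402 - 24 i \sqrt{7}$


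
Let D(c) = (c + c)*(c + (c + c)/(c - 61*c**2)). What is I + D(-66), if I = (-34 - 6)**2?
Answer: 41526160/4027 ≈ 10312.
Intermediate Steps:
D(c) = 2*c*(c + 2*c/(c - 61*c**2)) (D(c) = (2*c)*(c + (2*c)/(c - 61*c**2)) = (2*c)*(c + 2*c/(c - 61*c**2)) = 2*c*(c + 2*c/(c - 61*c**2)))
I = 1600 (I = (-40)**2 = 1600)
I + D(-66) = 1600 + 2*(-66)*(-2 - 1*(-66) + 61*(-66)**2)/(-1 + 61*(-66)) = 1600 + 2*(-66)*(-2 + 66 + 61*4356)/(-1 - 4026) = 1600 + 2*(-66)*(-2 + 66 + 265716)/(-4027) = 1600 + 2*(-66)*(-1/4027)*265780 = 1600 + 35082960/4027 = 41526160/4027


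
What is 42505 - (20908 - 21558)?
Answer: 43155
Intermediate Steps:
42505 - (20908 - 21558) = 42505 - 1*(-650) = 42505 + 650 = 43155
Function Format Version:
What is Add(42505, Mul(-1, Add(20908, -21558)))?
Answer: 43155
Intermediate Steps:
Add(42505, Mul(-1, Add(20908, -21558))) = Add(42505, Mul(-1, -650)) = Add(42505, 650) = 43155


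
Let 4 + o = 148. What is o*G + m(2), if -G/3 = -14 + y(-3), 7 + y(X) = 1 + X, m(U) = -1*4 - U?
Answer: 9930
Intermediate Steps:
o = 144 (o = -4 + 148 = 144)
m(U) = -4 - U
y(X) = -6 + X (y(X) = -7 + (1 + X) = -6 + X)
G = 69 (G = -3*(-14 + (-6 - 3)) = -3*(-14 - 9) = -3*(-23) = 69)
o*G + m(2) = 144*69 + (-4 - 1*2) = 9936 + (-4 - 2) = 9936 - 6 = 9930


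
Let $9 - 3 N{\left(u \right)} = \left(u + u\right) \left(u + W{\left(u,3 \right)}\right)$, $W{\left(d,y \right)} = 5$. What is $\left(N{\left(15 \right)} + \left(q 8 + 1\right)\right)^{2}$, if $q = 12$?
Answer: $10000$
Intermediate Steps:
$N{\left(u \right)} = 3 - \frac{2 u \left(5 + u\right)}{3}$ ($N{\left(u \right)} = 3 - \frac{\left(u + u\right) \left(u + 5\right)}{3} = 3 - \frac{2 u \left(5 + u\right)}{3}$)
$\left(N{\left(15 \right)} + \left(q 8 + 1\right)\right)^{2} = \left(\left(3 - 50 - \frac{2 \cdot 15^{2}}{3}\right) + \left(12 \cdot 8 + 1\right)\right)^{2} = \left(\left(3 - 50 - 150\right) + \left(96 + 1\right)\right)^{2} = \left(\left(3 - 50 - 150\right) + 97\right)^{2} = \left(-197 + 97\right)^{2} = \left(-100\right)^{2} = 10000$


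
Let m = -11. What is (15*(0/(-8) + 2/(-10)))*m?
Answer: 33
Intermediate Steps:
(15*(0/(-8) + 2/(-10)))*m = (15*(0/(-8) + 2/(-10)))*(-11) = (15*(0*(-⅛) + 2*(-⅒)))*(-11) = (15*(0 - ⅕))*(-11) = (15*(-⅕))*(-11) = -3*(-11) = 33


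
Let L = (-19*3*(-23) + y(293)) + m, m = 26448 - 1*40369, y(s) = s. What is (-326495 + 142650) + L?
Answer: -196162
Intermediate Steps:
m = -13921 (m = 26448 - 40369 = -13921)
L = -12317 (L = (-19*3*(-23) + 293) - 13921 = (-57*(-23) + 293) - 13921 = (1311 + 293) - 13921 = 1604 - 13921 = -12317)
(-326495 + 142650) + L = (-326495 + 142650) - 12317 = -183845 - 12317 = -196162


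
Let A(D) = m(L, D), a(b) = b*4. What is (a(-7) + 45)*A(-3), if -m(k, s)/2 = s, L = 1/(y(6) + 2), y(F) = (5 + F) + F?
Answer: 102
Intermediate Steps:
a(b) = 4*b
y(F) = 5 + 2*F
L = 1/19 (L = 1/((5 + 2*6) + 2) = 1/((5 + 12) + 2) = 1/(17 + 2) = 1/19 ≈ 0.052632)
m(k, s) = -2*s
A(D) = -2*D
(a(-7) + 45)*A(-3) = (4*(-7) + 45)*(-2*(-3)) = (-28 + 45)*6 = 17*6 = 102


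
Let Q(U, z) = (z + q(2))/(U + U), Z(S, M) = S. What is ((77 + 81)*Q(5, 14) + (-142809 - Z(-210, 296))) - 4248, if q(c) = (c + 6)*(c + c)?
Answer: -730601/5 ≈ -1.4612e+5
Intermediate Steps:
q(c) = 2*c*(6 + c) (q(c) = (6 + c)*(2*c) = 2*c*(6 + c))
Q(U, z) = (32 + z)/(2*U) (Q(U, z) = (z + 2*2*(6 + 2))/(U + U) = (z + 2*2*8)/((2*U)) = (z + 32)*(1/(2*U)) = (32 + z)*(1/(2*U)) = (32 + z)/(2*U))
((77 + 81)*Q(5, 14) + (-142809 - Z(-210, 296))) - 4248 = ((77 + 81)*((½)*(32 + 14)/5) + (-142809 - 1*(-210))) - 4248 = (158*((½)*(⅕)*46) + (-142809 + 210)) - 4248 = (158*(23/5) - 142599) - 4248 = (3634/5 - 142599) - 4248 = -709361/5 - 4248 = -730601/5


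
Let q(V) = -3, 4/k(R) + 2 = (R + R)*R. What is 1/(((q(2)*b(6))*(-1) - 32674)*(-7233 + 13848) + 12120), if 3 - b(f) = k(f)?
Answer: -1/216067989 ≈ -4.6282e-9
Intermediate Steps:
k(R) = 4/(-2 + 2*R²) (k(R) = 4/(-2 + (R + R)*R) = 4/(-2 + (2*R)*R) = 4/(-2 + 2*R²))
b(f) = 3 - 2/(-1 + f²)
1/(((q(2)*b(6))*(-1) - 32674)*(-7233 + 13848) + 12120) = 1/((-3*(-5 + 3*6²)/(-1 + 6²)*(-1) - 32674)*(-7233 + 13848) + 12120) = 1/((-3*(-5 + 3*36)/(-1 + 36)*(-1) - 32674)*6615 + 12120) = 1/((-3*(-5 + 108)/35*(-1) - 32674)*6615 + 12120) = 1/((-3*103/35*(-1) - 32674)*6615 + 12120) = 1/((-309/35*(-1) - 32674)*6615 + 12120) = 1/((309/35 - 32674)*6615 + 12120) = 1/(-1143281/35*6615 + 12120) = 1/(-216080109 + 12120) = 1/(-216067989) = -1/216067989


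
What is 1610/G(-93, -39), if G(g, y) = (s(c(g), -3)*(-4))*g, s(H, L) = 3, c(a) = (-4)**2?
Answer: 805/558 ≈ 1.4427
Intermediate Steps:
c(a) = 16
G(g, y) = -12*g (G(g, y) = (3*(-4))*g = -12*g)
1610/G(-93, -39) = 1610/((-12*(-93))) = 1610/1116 = 1610*(1/1116) = 805/558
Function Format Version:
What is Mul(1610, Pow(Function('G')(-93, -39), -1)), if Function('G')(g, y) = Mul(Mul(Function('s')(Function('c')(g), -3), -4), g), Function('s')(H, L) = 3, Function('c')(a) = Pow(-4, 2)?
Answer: Rational(805, 558) ≈ 1.4427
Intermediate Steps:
Function('c')(a) = 16
Function('G')(g, y) = Mul(-12, g) (Function('G')(g, y) = Mul(Mul(3, -4), g) = Mul(-12, g))
Mul(1610, Pow(Function('G')(-93, -39), -1)) = Mul(1610, Pow(Mul(-12, -93), -1)) = Mul(1610, Pow(1116, -1)) = Mul(1610, Rational(1, 1116)) = Rational(805, 558)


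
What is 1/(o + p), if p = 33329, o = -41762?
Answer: -1/8433 ≈ -0.00011858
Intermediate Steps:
1/(o + p) = 1/(-41762 + 33329) = 1/(-8433) = -1/8433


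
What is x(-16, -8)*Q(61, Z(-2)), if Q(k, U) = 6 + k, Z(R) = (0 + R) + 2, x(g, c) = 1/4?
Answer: 67/4 ≈ 16.750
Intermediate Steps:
x(g, c) = ¼
Z(R) = 2 + R (Z(R) = R + 2 = 2 + R)
x(-16, -8)*Q(61, Z(-2)) = (6 + 61)/4 = (¼)*67 = 67/4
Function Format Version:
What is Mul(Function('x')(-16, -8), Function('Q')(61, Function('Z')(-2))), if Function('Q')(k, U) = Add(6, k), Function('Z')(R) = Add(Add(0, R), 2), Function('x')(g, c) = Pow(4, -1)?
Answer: Rational(67, 4) ≈ 16.750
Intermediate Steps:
Function('x')(g, c) = Rational(1, 4)
Function('Z')(R) = Add(2, R) (Function('Z')(R) = Add(R, 2) = Add(2, R))
Mul(Function('x')(-16, -8), Function('Q')(61, Function('Z')(-2))) = Mul(Rational(1, 4), Add(6, 61)) = Mul(Rational(1, 4), 67) = Rational(67, 4)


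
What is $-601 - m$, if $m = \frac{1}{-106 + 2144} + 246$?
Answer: $- \frac{1726187}{2038} \approx -847.0$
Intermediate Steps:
$m = \frac{501349}{2038}$ ($m = \frac{1}{2038} + 246 = \frac{501349}{2038} \approx 246.0$)
$-601 - m = -601 - \frac{501349}{2038} = - \frac{1726187}{2038}$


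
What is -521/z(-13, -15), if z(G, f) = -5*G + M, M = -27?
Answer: -521/38 ≈ -13.711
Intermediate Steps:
z(G, f) = -27 - 5*G (z(G, f) = -5*G - 27 = -27 - 5*G)
-521/z(-13, -15) = -521/(-27 - 5*(-13)) = -521/(-27 + 65) = -521/38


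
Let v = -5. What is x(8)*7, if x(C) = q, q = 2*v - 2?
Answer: -84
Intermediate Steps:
q = -12 (q = 2*(-5) - 2 = -10 - 2 = -12)
x(C) = -12
x(8)*7 = -12*7 = -84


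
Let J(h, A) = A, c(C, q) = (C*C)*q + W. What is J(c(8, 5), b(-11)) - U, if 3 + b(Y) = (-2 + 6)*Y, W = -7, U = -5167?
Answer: 5120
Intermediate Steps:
b(Y) = -3 + 4*Y (b(Y) = -3 + (-2 + 6)*Y = -3 + 4*Y)
c(C, q) = -7 + q*C² (c(C, q) = (C*C)*q - 7 = C²*q - 7 = q*C² - 7 = -7 + q*C²)
J(c(8, 5), b(-11)) - U = (-3 + 4*(-11)) - 1*(-5167) = (-3 - 44) + 5167 = -47 + 5167 = 5120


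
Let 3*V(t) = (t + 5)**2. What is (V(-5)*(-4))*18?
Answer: 0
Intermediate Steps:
V(t) = (5 + t)**2/3 (V(t) = (t + 5)**2/3 = (5 + t)**2/3)
(V(-5)*(-4))*18 = (((5 - 5)**2/3)*(-4))*18 = (((1/3)*0**2)*(-4))*18 = (((1/3)*0)*(-4))*18 = (0*(-4))*18 = 0*18 = 0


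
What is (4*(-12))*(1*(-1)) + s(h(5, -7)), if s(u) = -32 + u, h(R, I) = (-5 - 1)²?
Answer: 52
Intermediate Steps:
h(R, I) = 36 (h(R, I) = (-6)² = 36)
(4*(-12))*(1*(-1)) + s(h(5, -7)) = (4*(-12))*(1*(-1)) + (-32 + 36) = -48*(-1) + 4 = 48 + 4 = 52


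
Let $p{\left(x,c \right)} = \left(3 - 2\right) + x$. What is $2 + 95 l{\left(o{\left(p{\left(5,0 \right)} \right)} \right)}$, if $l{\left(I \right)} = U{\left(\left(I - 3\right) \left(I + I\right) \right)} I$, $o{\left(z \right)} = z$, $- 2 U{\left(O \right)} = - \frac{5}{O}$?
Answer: $\frac{499}{12} \approx 41.583$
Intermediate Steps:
$U{\left(O \right)} = \frac{5}{2 O}$ ($U{\left(O \right)} = - \frac{\left(-5\right) \frac{1}{O}}{2} = \frac{5}{2 O}$)
$p{\left(x,c \right)} = 1 + x$
$l{\left(I \right)} = \frac{5}{4 \left(-3 + I\right)}$ ($l{\left(I \right)} = \frac{5}{2 \left(I - 3\right) \left(I + I\right)} I = \frac{5}{2 \left(-3 + I\right) 2 I} I = \frac{5}{2 \cdot 2 I \left(-3 + I\right)} I = \frac{5 \frac{1}{2 I \left(-3 + I\right)}}{2} I = \frac{5}{4 I \left(-3 + I\right)} I = \frac{5}{4 \left(-3 + I\right)}$)
$2 + 95 l{\left(o{\left(p{\left(5,0 \right)} \right)} \right)} = 2 + 95 \frac{5}{4 \left(-3 + \left(1 + 5\right)\right)} = 2 + 95 \frac{5}{4 \left(-3 + 6\right)} = 2 + 95 \frac{5}{4 \cdot 3} = 2 + 95 \cdot \frac{5}{4} \cdot \frac{1}{3} = 2 + 95 \cdot \frac{5}{12} = 2 + \frac{475}{12} = \frac{499}{12}$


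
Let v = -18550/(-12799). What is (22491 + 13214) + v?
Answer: 457006845/12799 ≈ 35706.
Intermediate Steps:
v = 18550/12799 (v = -18550*(-1/12799) = 18550/12799 ≈ 1.4493)
(22491 + 13214) + v = (22491 + 13214) + 18550/12799 = 35705 + 18550/12799 = 457006845/12799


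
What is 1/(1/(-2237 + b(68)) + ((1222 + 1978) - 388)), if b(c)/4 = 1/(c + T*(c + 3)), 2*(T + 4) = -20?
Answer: 1035733/2912480733 ≈ 0.00035562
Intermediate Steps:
T = -14 (T = -4 + (½)*(-20) = -4 - 10 = -14)
b(c) = 4/(-42 - 13*c) (b(c) = 4/(c - 14*(c + 3)) = 4/(c - 14*(3 + c)) = 4/(c + (-42 - 14*c)) = 4/(-42 - 13*c))
1/(1/(-2237 + b(68)) + ((1222 + 1978) - 388)) = 1/(1/(-2237 - 4/(42 + 13*68)) + ((1222 + 1978) - 388)) = 1/(1/(-2237 - 4/(42 + 884)) + (3200 - 388)) = 1/(1/(-2237 - 4/926) + 2812) = 1/(1/(-2237 - 4*1/926) + 2812) = 1/(1/(-2237 - 2/463) + 2812) = 1/(1/(-1035733/463) + 2812) = 1/(-463/1035733 + 2812) = 1/(2912480733/1035733) = 1035733/2912480733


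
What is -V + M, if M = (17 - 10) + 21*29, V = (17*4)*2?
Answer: 480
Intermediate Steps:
V = 136 (V = 68*2 = 136)
M = 616 (M = 7 + 609 = 616)
-V + M = -1*136 + 616 = -136 + 616 = 480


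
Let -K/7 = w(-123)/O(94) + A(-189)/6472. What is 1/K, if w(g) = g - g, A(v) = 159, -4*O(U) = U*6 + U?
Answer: -6472/1113 ≈ -5.8149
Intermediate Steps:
O(U) = -7*U/4 (O(U) = -(U*6 + U)/4 = -(6*U + U)/4 = -7*U/4)
w(g) = 0
K = -1113/6472 (K = -7*(0/((-7/4*94)) + 159/6472) = -7*(0/(-329/2) + 159*(1/6472)) = -7*(0*(-2/329) + 159/6472) = -7*(0 + 159/6472) = -7*159/6472 = -1113/6472 ≈ -0.17197)
1/K = 1/(-1113/6472) = -6472/1113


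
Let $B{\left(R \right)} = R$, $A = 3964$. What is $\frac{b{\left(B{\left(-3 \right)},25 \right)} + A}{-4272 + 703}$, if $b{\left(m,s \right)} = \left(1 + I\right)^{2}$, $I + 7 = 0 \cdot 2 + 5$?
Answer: $- \frac{3965}{3569} \approx -1.111$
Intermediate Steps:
$I = -2$ ($I = -7 + \left(0 \cdot 2 + 5\right) = -7 + \left(0 + 5\right) = -7 + 5 = -2$)
$b{\left(m,s \right)} = 1$ ($b{\left(m,s \right)} = \left(1 - 2\right)^{2} = \left(-1\right)^{2} = 1$)
$\frac{b{\left(B{\left(-3 \right)},25 \right)} + A}{-4272 + 703} = \frac{1 + 3964}{-4272 + 703} = \frac{3965}{-3569} = 3965 \left(- \frac{1}{3569}\right) = - \frac{3965}{3569}$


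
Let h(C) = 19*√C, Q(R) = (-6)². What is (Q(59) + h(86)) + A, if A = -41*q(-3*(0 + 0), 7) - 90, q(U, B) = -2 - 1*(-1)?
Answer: -13 + 19*√86 ≈ 163.20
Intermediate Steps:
Q(R) = 36
q(U, B) = -1 (q(U, B) = -2 + 1 = -1)
A = -49 (A = -41*(-1) - 90 = 41 - 90 = -49)
(Q(59) + h(86)) + A = (36 + 19*√86) - 49 = -13 + 19*√86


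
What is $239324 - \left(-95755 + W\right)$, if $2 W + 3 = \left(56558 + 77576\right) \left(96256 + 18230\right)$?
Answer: $- \frac{15355794963}{2} \approx -7.6779 \cdot 10^{9}$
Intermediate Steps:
$W = \frac{15356465121}{2}$ ($W = - \frac{3}{2} + \frac{\left(56558 + 77576\right) \left(96256 + 18230\right)}{2} = - \frac{3}{2} + \frac{134134 \cdot 114486}{2} = - \frac{3}{2} + \frac{1}{2} \cdot 15356465124 = - \frac{3}{2} + 7678232562 = \frac{15356465121}{2} \approx 7.6782 \cdot 10^{9}$)
$239324 - \left(-95755 + W\right) = 239324 - \left(-95755 + \frac{15356465121}{2}\right) = 239324 - \frac{15356273611}{2} = - \frac{15355794963}{2}$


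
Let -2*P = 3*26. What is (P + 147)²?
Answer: 11664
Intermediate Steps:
P = -39 (P = -3*26/2 = -½*78 = -39)
(P + 147)² = (-39 + 147)² = 108² = 11664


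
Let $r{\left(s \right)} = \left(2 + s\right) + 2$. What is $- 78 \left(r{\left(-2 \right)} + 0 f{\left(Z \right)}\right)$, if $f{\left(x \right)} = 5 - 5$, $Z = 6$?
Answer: $-156$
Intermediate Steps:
$f{\left(x \right)} = 0$ ($f{\left(x \right)} = 5 - 5 = 0$)
$r{\left(s \right)} = 4 + s$
$- 78 \left(r{\left(-2 \right)} + 0 f{\left(Z \right)}\right) = - 78 \left(\left(4 - 2\right) + 0 \cdot 0\right) = - 78 \left(2 + 0\right) = \left(-78\right) 2 = -156$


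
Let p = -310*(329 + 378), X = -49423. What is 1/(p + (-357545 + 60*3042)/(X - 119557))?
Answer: -33796/7407034315 ≈ -4.5627e-6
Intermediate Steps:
p = -219170 (p = -310*707 = -219170)
1/(p + (-357545 + 60*3042)/(X - 119557)) = 1/(-219170 + (-357545 + 60*3042)/(-49423 - 119557)) = 1/(-219170 + (-357545 + 182520)/(-168980)) = 1/(-219170 - 175025*(-1/168980)) = 1/(-219170 + 35005/33796) = 1/(-7407034315/33796) = -33796/7407034315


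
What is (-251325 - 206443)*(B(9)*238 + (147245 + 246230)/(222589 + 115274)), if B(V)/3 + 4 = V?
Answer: -552326565392680/337863 ≈ -1.6348e+9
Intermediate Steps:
B(V) = -12 + 3*V
(-251325 - 206443)*(B(9)*238 + (147245 + 246230)/(222589 + 115274)) = (-251325 - 206443)*((-12 + 3*9)*238 + (147245 + 246230)/(222589 + 115274)) = -457768*((-12 + 27)*238 + 393475/337863) = -457768*(15*238 + 393475*(1/337863)) = -457768*(3570 + 393475/337863) = -457768*1206564385/337863 = -552326565392680/337863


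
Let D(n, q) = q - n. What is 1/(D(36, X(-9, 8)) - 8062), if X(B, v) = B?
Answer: -1/8107 ≈ -0.00012335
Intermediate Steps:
1/(D(36, X(-9, 8)) - 8062) = 1/((-9 - 1*36) - 8062) = 1/((-9 - 36) - 8062) = 1/(-45 - 8062) = 1/(-8107) = -1/8107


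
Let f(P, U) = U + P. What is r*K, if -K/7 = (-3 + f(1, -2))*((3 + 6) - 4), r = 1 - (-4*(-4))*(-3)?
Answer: 6860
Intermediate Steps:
f(P, U) = P + U
r = 49 (r = 1 - 16*(-3) = 1 - 1*(-48) = 1 + 48 = 49)
K = 140 (K = -7*(-3 + (1 - 2))*((3 + 6) - 4) = -7*(-3 - 1)*(9 - 4) = -(-28)*5 = -7*(-20) = 140)
r*K = 49*140 = 6860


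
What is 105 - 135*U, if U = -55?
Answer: 7530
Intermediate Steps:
105 - 135*U = 105 - 135*(-55) = 105 + 7425 = 7530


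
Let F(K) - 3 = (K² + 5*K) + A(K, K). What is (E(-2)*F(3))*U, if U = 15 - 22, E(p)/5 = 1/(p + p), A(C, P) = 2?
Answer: 1015/4 ≈ 253.75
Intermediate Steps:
F(K) = 5 + K² + 5*K (F(K) = 3 + ((K² + 5*K) + 2) = 3 + (2 + K² + 5*K) = 5 + K² + 5*K)
E(p) = 5/(2*p) (E(p) = 5/(p + p) = 5/((2*p)) = 5*(1/(2*p)) = 5/(2*p))
U = -7
(E(-2)*F(3))*U = (((5/2)/(-2))*(5 + 3² + 5*3))*(-7) = (((5/2)*(-½))*(5 + 9 + 15))*(-7) = -5/4*29*(-7) = -145/4*(-7) = 1015/4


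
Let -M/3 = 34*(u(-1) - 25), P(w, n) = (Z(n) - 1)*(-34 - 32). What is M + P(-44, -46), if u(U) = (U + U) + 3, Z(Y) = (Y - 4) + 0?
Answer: 5814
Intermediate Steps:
Z(Y) = -4 + Y (Z(Y) = (-4 + Y) + 0 = -4 + Y)
u(U) = 3 + 2*U (u(U) = 2*U + 3 = 3 + 2*U)
P(w, n) = 330 - 66*n (P(w, n) = ((-4 + n) - 1)*(-34 - 32) = (-5 + n)*(-66) = 330 - 66*n)
M = 2448 (M = -102*((3 + 2*(-1)) - 25) = -102*((3 - 2) - 25) = -102*(1 - 25) = -102*(-24) = -3*(-816) = 2448)
M + P(-44, -46) = 2448 + (330 - 66*(-46)) = 2448 + (330 + 3036) = 2448 + 3366 = 5814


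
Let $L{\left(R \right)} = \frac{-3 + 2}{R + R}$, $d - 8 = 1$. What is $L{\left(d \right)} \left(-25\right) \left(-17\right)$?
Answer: $- \frac{425}{18} \approx -23.611$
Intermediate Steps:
$d = 9$ ($d = 8 + 1 = 9$)
$L{\left(R \right)} = - \frac{1}{2 R}$
$L{\left(d \right)} \left(-25\right) \left(-17\right) = - \frac{1}{2 \cdot 9} \left(-25\right) \left(-17\right) = \left(- \frac{1}{2}\right) \frac{1}{9} \left(-25\right) \left(-17\right) = \left(- \frac{1}{18}\right) \left(-25\right) \left(-17\right) = \frac{25}{18} \left(-17\right) = - \frac{425}{18}$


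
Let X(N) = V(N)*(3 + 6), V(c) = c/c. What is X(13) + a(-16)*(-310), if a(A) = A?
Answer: 4969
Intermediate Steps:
V(c) = 1
X(N) = 9 (X(N) = 1*(3 + 6) = 1*9 = 9)
X(13) + a(-16)*(-310) = 9 - 16*(-310) = 9 + 4960 = 4969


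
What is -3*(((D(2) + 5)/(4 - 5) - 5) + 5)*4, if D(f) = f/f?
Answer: 72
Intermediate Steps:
D(f) = 1
-3*(((D(2) + 5)/(4 - 5) - 5) + 5)*4 = -3*(((1 + 5)/(4 - 5) - 5) + 5)*4 = -3*((6/(-1) - 5) + 5)*4 = -3*((6*(-1) - 5) + 5)*4 = -3*((-6 - 5) + 5)*4 = -3*(-11 + 5)*4 = -3*(-6)*4 = 18*4 = 72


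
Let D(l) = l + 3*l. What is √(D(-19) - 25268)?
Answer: 48*I*√11 ≈ 159.2*I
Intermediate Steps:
D(l) = 4*l
√(D(-19) - 25268) = √(4*(-19) - 25268) = √(-76 - 25268) = √(-25344) = 48*I*√11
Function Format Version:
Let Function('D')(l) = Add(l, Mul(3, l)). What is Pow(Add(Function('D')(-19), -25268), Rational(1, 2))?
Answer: Mul(48, I, Pow(11, Rational(1, 2))) ≈ Mul(159.20, I)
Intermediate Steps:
Function('D')(l) = Mul(4, l)
Pow(Add(Function('D')(-19), -25268), Rational(1, 2)) = Pow(Add(Mul(4, -19), -25268), Rational(1, 2)) = Pow(Add(-76, -25268), Rational(1, 2)) = Pow(-25344, Rational(1, 2)) = Mul(48, I, Pow(11, Rational(1, 2)))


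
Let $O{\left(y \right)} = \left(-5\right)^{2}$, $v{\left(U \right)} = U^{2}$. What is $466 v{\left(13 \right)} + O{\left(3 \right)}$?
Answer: $78779$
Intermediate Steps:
$O{\left(y \right)} = 25$
$466 v{\left(13 \right)} + O{\left(3 \right)} = 466 \cdot 13^{2} + 25 = 466 \cdot 169 + 25 = 78754 + 25 = 78779$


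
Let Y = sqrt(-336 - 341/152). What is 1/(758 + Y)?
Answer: 115216/87385141 - 2*I*sqrt(1953694)/87385141 ≈ 0.0013185 - 3.199e-5*I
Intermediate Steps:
Y = I*sqrt(1953694)/76 (Y = sqrt(-336 - 341*1/152) = sqrt(-336 - 341/152) = sqrt(-51413/152) = I*sqrt(1953694)/76 ≈ 18.391*I)
1/(758 + Y) = 1/(758 + I*sqrt(1953694)/76)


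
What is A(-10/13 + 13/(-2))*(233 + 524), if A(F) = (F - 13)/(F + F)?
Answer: 398939/378 ≈ 1055.4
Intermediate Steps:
A(F) = (-13 + F)/(2*F) (A(F) = (-13 + F)/((2*F)) = (-13 + F)*(1/(2*F)) = (-13 + F)/(2*F))
A(-10/13 + 13/(-2))*(233 + 524) = ((-13 + (-10/13 + 13/(-2)))/(2*(-10/13 + 13/(-2))))*(233 + 524) = ((-13 + (-10*1/13 + 13*(-½)))/(2*(-10*1/13 + 13*(-½))))*757 = ((-13 + (-10/13 - 13/2))/(2*(-10/13 - 13/2)))*757 = ((-13 - 189/26)/(2*(-189/26)))*757 = ((½)*(-26/189)*(-527/26))*757 = (527/378)*757 = 398939/378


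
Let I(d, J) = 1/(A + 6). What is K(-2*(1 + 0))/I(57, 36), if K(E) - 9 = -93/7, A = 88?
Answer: -2820/7 ≈ -402.86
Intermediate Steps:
I(d, J) = 1/94 (I(d, J) = 1/(88 + 6) = 1/94)
K(E) = -30/7 (K(E) = 9 - 93/7 = -30/7)
K(-2*(1 + 0))/I(57, 36) = -30/(7*1/94) = -30/7*94 = -2820/7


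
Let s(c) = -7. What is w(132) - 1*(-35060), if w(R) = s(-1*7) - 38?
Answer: 35015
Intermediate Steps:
w(R) = -45 (w(R) = -7 - 38 = -45)
w(132) - 1*(-35060) = -45 - 1*(-35060) = -45 + 35060 = 35015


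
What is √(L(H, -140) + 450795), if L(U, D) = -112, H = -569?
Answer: √450683 ≈ 671.33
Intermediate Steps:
√(L(H, -140) + 450795) = √(-112 + 450795) = √450683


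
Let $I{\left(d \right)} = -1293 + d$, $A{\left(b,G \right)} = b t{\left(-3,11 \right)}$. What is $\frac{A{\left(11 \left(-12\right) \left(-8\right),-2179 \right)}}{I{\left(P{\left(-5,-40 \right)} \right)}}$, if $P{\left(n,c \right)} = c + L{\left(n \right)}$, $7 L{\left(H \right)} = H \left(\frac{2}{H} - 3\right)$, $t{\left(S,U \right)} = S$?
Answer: $\frac{11088}{4657} \approx 2.3809$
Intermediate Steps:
$L{\left(H \right)} = \frac{H \left(-3 + \frac{2}{H}\right)}{7}$ ($L{\left(H \right)} = \frac{H \left(\frac{2}{H} - 3\right)}{7} = \frac{H \left(-3 + \frac{2}{H}\right)}{7}$)
$P{\left(n,c \right)} = \frac{2}{7} + c - \frac{3 n}{7}$ ($P{\left(n,c \right)} = c - \left(- \frac{2}{7} + \frac{3 n}{7}\right) = \frac{2}{7} + c - \frac{3 n}{7}$)
$A{\left(b,G \right)} = - 3 b$ ($A{\left(b,G \right)} = b \left(-3\right) = - 3 b$)
$\frac{A{\left(11 \left(-12\right) \left(-8\right),-2179 \right)}}{I{\left(P{\left(-5,-40 \right)} \right)}} = \frac{\left(-3\right) 11 \left(-12\right) \left(-8\right)}{-1293 - \frac{263}{7}} = \frac{\left(-3\right) \left(\left(-132\right) \left(-8\right)\right)}{-1293 + \left(\frac{2}{7} - 40 + \frac{15}{7}\right)} = \frac{\left(-3\right) 1056}{-1293 - \frac{263}{7}} = - \frac{3168}{- \frac{9314}{7}} = \left(-3168\right) \left(- \frac{7}{9314}\right) = \frac{11088}{4657}$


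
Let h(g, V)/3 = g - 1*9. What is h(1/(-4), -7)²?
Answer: 12321/16 ≈ 770.06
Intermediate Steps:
h(g, V) = -27 + 3*g (h(g, V) = 3*(g - 1*9) = 3*(g - 9) = 3*(-9 + g) = -27 + 3*g)
h(1/(-4), -7)² = (-27 + 3/(-4))² = (-27 + 3*(-¼))² = (-27 - ¾)² = (-111/4)² = 12321/16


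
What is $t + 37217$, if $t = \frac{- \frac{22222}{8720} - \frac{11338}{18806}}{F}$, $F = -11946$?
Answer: $\frac{18227067475890133}{489751117680} \approx 37217.0$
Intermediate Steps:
$t = \frac{129193573}{489751117680}$ ($t = \frac{- \frac{22222}{8720} - \frac{11338}{18806}}{-11946} = \left(\left(-22222\right) \frac{1}{8720} - \frac{5669}{9403}\right) \left(- \frac{1}{11946}\right) = \left(- \frac{11111}{4360} - \frac{5669}{9403}\right) \left(- \frac{1}{11946}\right) = \left(- \frac{129193573}{40997080}\right) \left(- \frac{1}{11946}\right) = \frac{129193573}{489751117680} \approx 0.00026379$)
$t + 37217 = \frac{129193573}{489751117680} + 37217 = \frac{18227067475890133}{489751117680}$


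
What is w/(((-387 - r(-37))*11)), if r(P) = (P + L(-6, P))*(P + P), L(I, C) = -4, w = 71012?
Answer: -71012/37631 ≈ -1.8871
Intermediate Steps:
r(P) = 2*P*(-4 + P) (r(P) = (P - 4)*(P + P) = (-4 + P)*(2*P) = 2*P*(-4 + P))
w/(((-387 - r(-37))*11)) = 71012/(((-387 - 2*(-37)*(-4 - 37))*11)) = 71012/(((-387 - 2*(-37)*(-41))*11)) = 71012/(((-387 - 1*3034)*11)) = 71012/(((-387 - 3034)*11)) = 71012/((-3421*11)) = 71012/(-37631) = 71012*(-1/37631) = -71012/37631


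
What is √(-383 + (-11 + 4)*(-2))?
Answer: 3*I*√41 ≈ 19.209*I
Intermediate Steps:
√(-383 + (-11 + 4)*(-2)) = √(-383 - 7*(-2)) = √(-383 + 14) = √(-369) = 3*I*√41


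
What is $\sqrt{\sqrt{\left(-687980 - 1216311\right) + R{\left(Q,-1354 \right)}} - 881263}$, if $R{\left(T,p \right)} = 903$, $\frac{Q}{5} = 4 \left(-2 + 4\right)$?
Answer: $\sqrt{-881263 + 2 i \sqrt{475847}} \approx 0.735 + 938.76 i$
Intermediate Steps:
$Q = 40$ ($Q = 5 \cdot 4 \left(-2 + 4\right) = 5 \cdot 4 \cdot 2 = 5 \cdot 8 = 40$)
$\sqrt{\sqrt{\left(-687980 - 1216311\right) + R{\left(Q,-1354 \right)}} - 881263} = \sqrt{\sqrt{\left(-687980 - 1216311\right) + 903} - 881263} = \sqrt{\sqrt{-1904291 + 903} - 881263} = \sqrt{\sqrt{-1903388} - 881263} = \sqrt{2 i \sqrt{475847} - 881263} = \sqrt{-881263 + 2 i \sqrt{475847}}$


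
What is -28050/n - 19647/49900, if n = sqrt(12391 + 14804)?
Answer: -19647/49900 - 1870*sqrt(555)/259 ≈ -170.49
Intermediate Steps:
n = 7*sqrt(555) (n = sqrt(27195) = 7*sqrt(555) ≈ 164.91)
-28050/n - 19647/49900 = -28050*sqrt(555)/3885 - 19647/49900 = -1870*sqrt(555)/259 - 19647*1/49900 = -1870*sqrt(555)/259 - 19647/49900 = -19647/49900 - 1870*sqrt(555)/259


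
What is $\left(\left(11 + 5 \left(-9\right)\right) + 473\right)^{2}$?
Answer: $192721$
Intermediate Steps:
$\left(\left(11 + 5 \left(-9\right)\right) + 473\right)^{2} = \left(\left(11 - 45\right) + 473\right)^{2} = \left(-34 + 473\right)^{2} = 439^{2} = 192721$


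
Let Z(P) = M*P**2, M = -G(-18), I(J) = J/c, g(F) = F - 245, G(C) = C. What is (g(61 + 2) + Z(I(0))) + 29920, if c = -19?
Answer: 29738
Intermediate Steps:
g(F) = -245 + F
I(J) = -J/19 (I(J) = J/(-19) = J*(-1/19) = -J/19)
M = 18 (M = -1*(-18) = 18)
Z(P) = 18*P**2
(g(61 + 2) + Z(I(0))) + 29920 = ((-245 + (61 + 2)) + 18*(-1/19*0)**2) + 29920 = ((-245 + 63) + 18*0**2) + 29920 = (-182 + 18*0) + 29920 = (-182 + 0) + 29920 = -182 + 29920 = 29738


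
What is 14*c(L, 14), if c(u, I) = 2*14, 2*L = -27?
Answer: 392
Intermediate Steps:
L = -27/2 (L = (½)*(-27) = -27/2 ≈ -13.500)
c(u, I) = 28
14*c(L, 14) = 14*28 = 392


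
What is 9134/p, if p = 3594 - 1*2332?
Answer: 4567/631 ≈ 7.2377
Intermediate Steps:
p = 1262 (p = 3594 - 2332 = 1262)
9134/p = 9134/1262 = 9134*(1/1262) = 4567/631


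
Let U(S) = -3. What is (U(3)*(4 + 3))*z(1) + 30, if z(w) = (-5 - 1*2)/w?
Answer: 177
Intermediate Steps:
z(w) = -7/w (z(w) = (-5 - 2)/w = -7/w)
(U(3)*(4 + 3))*z(1) + 30 = (-3*(4 + 3))*(-7/1) + 30 = (-3*7)*(-7*1) + 30 = -21*(-7) + 30 = 147 + 30 = 177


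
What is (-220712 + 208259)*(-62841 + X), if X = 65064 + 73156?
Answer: -938694687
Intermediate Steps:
X = 138220
(-220712 + 208259)*(-62841 + X) = (-220712 + 208259)*(-62841 + 138220) = -12453*75379 = -938694687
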